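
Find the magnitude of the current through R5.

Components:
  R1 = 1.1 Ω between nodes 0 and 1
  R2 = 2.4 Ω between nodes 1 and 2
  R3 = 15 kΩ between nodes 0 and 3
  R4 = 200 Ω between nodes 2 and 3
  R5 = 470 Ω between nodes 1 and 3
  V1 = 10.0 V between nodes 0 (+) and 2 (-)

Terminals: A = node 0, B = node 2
Nodal analysis, taking node 2 as the 0 V reference.
Source V1 fixes V_0 = 10 V.
KCL at each unknown node (sum of currents leaving = 0; resistances in Ω):
  Node 1: (V_1 - 10)/1.1 + (V_1 - 0)/2.4 + (V_1 - V_3)/470 = 0
  Node 3: (V_3 - 10)/15000 + (V_3 - 0)/200 + (V_3 - V_1)/470 = 0
Collecting terms (coefficients in siemens):
  1.328·V_1 - 0.002128·V_3 = 9.091
  0.007194·V_3 - 0.002128·V_1 = 0.0006667
Determinant D = (1.328)(0.007194) - (-0.002128)(-0.002128) = 0.009549
V_1 = [(9.091)(0.007194) - (-0.002128)(0.0006667)]/D = 6.85 V
V_3 = [(1.328)(0.0006667) - (9.091)(-0.002128)]/D = 2.118 V
I_R5 = (V_1 - V_3)/R5 = (6.85 - 2.118)/470 = 0.01007 A
|I_R5| = 0.01007 A

Final answer: |I_R5| = 0.01007 A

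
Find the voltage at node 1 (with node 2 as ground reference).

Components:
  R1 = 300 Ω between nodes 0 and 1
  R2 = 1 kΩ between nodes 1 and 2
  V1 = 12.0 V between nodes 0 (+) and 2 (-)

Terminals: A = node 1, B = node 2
Nodal analysis, taking node 2 as the 0 V reference.
Source V1 fixes V_0 = 12 V.
KCL at each unknown node (sum of currents leaving = 0; resistances in Ω):
  Node 1: (V_1 - 12)/300 + (V_1 - 0)/1000 = 0
Collecting terms: 0.004333 × V_1 = 0.04  =>  V_1 = 9.231 V
The requested potential is V_1 = 9.231 V.

Final answer: V_1 = 9.231 V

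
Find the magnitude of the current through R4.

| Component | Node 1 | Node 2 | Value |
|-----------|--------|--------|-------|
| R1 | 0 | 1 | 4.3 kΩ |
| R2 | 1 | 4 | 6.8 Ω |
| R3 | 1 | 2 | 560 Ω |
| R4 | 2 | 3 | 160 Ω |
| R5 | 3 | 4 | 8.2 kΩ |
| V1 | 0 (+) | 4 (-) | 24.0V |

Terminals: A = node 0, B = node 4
Nodal analysis, taking node 4 as the 0 V reference.
Source V1 fixes V_0 = 24 V.
KCL at each unknown node (sum of currents leaving = 0; resistances in Ω):
  Node 1: (V_1 - 24)/4300 + (V_1 - 0)/6.8 + (V_1 - V_2)/560 = 0
  Node 2: (V_2 - V_1)/560 + (V_2 - V_3)/160 = 0
  Node 3: (V_3 - V_2)/160 + (V_3 - 0)/8200 = 0
Collecting terms (coefficients in siemens):
  0.1491·V_1 - 0.001786·V_2 = 0.005581
  0.008036·V_2 - 0.001786·V_1 - 0.00625·V_3 = 0
  0.006372·V_3 - 0.00625·V_2 = 0
Solving these 3 simultaneous equations (Gaussian elimination) gives:
  V_1 = 0.03786 V, V_2 = 0.03549 V, V_3 = 0.03481 V
I_R4 = (V_2 - V_3)/R4 = (0.03549 - 0.03481)/160 = 0.000004245 A
|I_R4| = 0.000004245 A

Final answer: |I_R4| = 4.245e-06 A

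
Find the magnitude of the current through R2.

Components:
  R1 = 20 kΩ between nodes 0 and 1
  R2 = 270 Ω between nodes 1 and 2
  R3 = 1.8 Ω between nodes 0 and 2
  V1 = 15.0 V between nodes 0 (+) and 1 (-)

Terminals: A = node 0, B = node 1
Nodal analysis, taking node 1 as the 0 V reference.
Source V1 fixes V_0 = 15 V.
KCL at each unknown node (sum of currents leaving = 0; resistances in Ω):
  Node 2: (V_2 - 0)/270 + (V_2 - 15)/1.8 = 0
Collecting terms: 0.5593 × V_2 = 8.333  =>  V_2 = 14.9 V
I_R2 = (V_1 - V_2)/R2 = (0 - 14.9)/270 = -0.05519 A
|I_R2| = 0.05519 A

Final answer: |I_R2| = 0.05519 A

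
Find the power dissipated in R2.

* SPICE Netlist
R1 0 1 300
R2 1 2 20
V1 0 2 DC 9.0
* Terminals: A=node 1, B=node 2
Nodal analysis, taking node 2 as the 0 V reference.
Source V1 fixes V_0 = 9 V.
KCL at each unknown node (sum of currents leaving = 0; resistances in Ω):
  Node 1: (V_1 - 9)/300 + (V_1 - 0)/20 = 0
Collecting terms: 0.05333 × V_1 = 0.03  =>  V_1 = 0.5625 V
I_R2 = (V_1 - V_2)/R2 = (0.5625 - 0)/20 = 0.02813 A
P_R2 = I_R2² × R2 = (0.02813)² × 20 = 0.01582 W

Final answer: 0.01582 W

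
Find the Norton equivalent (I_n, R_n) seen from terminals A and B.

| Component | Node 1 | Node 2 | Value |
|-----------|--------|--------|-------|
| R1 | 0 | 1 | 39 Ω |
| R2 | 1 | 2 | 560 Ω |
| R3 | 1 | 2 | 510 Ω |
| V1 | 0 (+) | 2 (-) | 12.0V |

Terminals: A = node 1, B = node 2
Find the Thévenin equivalent first; then I_n = V_th/R_th and R_n = R_th.
Step 1 — V_th is the open-circuit voltage V_A - V_B (nothing connected across the terminals).
Nodal analysis, taking node 2 as the 0 V reference.
Source V1 fixes V_0 = 12 V.
KCL at each unknown node (sum of currents leaving = 0; resistances in Ω):
  Node 1: (V_1 - 12)/39 + (V_1 - 0)/560 + (V_1 - 0)/510 = 0
Collecting terms: 0.02939 × V_1 = 0.3077  =>  V_1 = 10.47 V
V_th = V_1 - V_2 = 10.47 - 0 = 10.47 V
Step 2 — R_th: zero the source — replace V1 by a short circuit (node 2 merges into node 0) — and find the resistance seen between A (node 1) and B (node 0).
Reduce the network between node 1 (A) and node 0 (B) by series/parallel combination:
  Rp1 = R1 ‖ R2 ‖ R3 (parallel, all between nodes 0 and 1) = 1/(1/39 + 1/560 + 1/510) = 34.03 Ω
R_th = 34.03 Ω
I_n = V_th/R_th = 10.47/34.03 = 0.3077 A, and R_n = R_th = 34.03 Ω

Final answer: I_n = 0.3077 A, R_n = 34.03 Ω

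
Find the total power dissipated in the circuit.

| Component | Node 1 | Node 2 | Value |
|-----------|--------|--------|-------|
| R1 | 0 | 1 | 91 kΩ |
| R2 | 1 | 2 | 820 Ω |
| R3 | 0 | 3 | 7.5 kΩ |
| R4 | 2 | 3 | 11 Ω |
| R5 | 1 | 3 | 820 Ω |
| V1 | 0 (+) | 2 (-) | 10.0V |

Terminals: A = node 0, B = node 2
Nodal analysis, taking node 2 as the 0 V reference.
Source V1 fixes V_0 = 10 V.
KCL at each unknown node (sum of currents leaving = 0; resistances in Ω):
  Node 1: (V_1 - 10)/91000 + (V_1 - 0)/820 + (V_1 - V_3)/820 = 0
  Node 3: (V_3 - 10)/7500 + (V_3 - 0)/11 + (V_3 - V_1)/820 = 0
Collecting terms (coefficients in siemens):
  0.00245·V_1 - 0.00122·V_3 = 0.0001099
  0.09226·V_3 - 0.00122·V_1 = 0.001333
Determinant D = (0.00245)(0.09226) - (-0.00122)(-0.00122) = 0.0002246
V_1 = [(0.0001099)(0.09226) - (-0.00122)(0.001333)]/D = 0.05239 V
V_3 = [(0.00245)(0.001333) - (0.0001099)(-0.00122)]/D = 0.01514 V
Power in each resistor, P = (ΔV)²/R:
  P_R1 = (10 - 0.05239)²/91000 = 0.001087 W
  P_R2 = (0.05239 - 0)²/820 = 0.000003347 W
  P_R3 = (10 - 0.01514)²/7500 = 0.01329 W
  P_R4 = (0 - 0.01514)²/11 = 0.00002085 W
  P_R5 = (0.05239 - 0.01514)²/820 = 0.000001692 W
P_total = P_R1 + P_R2 + P_R3 + P_R4 + P_R5 = 0.01441 W

Final answer: 0.01441 W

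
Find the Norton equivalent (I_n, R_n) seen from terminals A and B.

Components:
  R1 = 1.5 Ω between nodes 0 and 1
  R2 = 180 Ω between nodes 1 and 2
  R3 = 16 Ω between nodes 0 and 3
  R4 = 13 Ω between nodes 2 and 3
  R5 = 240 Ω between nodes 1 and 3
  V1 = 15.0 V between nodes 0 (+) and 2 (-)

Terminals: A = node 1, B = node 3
Find the Thévenin equivalent first; then I_n = V_th/R_th and R_n = R_th.
Step 1 — V_th is the open-circuit voltage V_A - V_B (nothing connected across the terminals).
Nodal analysis, taking node 2 as the 0 V reference.
Source V1 fixes V_0 = 15 V.
KCL at each unknown node (sum of currents leaving = 0; resistances in Ω):
  Node 1: (V_1 - 15)/1.5 + (V_1 - 0)/180 + (V_1 - V_3)/240 = 0
  Node 3: (V_3 - 15)/16 + (V_3 - 0)/13 + (V_3 - V_1)/240 = 0
Collecting terms (coefficients in siemens):
  0.6764·V_1 - 0.004167·V_3 = 10
  0.1436·V_3 - 0.004167·V_1 = 0.9375
Determinant D = (0.6764)(0.1436) - (-0.004167)(-0.004167) = 0.09711
V_1 = [(10)(0.1436) - (-0.004167)(0.9375)]/D = 14.83 V
V_3 = [(0.6764)(0.9375) - (10)(-0.004167)]/D = 6.959 V
V_th = V_1 - V_3 = 14.83 - 6.959 = 7.868 V
Step 2 — R_th: zero the source — replace V1 by a short circuit (node 2 merges into node 0) — and find the resistance seen between A (node 1) and B (node 3).
Reduce the network between node 1 (A) and node 3 (B) by series/parallel combination:
  Rp1 = R1 ‖ R2 (parallel, both between nodes 0 and 1) = 1/(1/1.5 + 1/180) = 1.488 Ω
  Rp2 = R3 ‖ R4 (parallel, both between nodes 0 and 3) = 1/(1/16 + 1/13) = 7.172 Ω
  Rs1 = Rp1 + Rp2 (series, joined only at node 0) = 1.488 + 7.172 = 8.66 Ω
  Rp3 = R5 ‖ Rs1 (parallel, both between nodes 1 and 3) = 1/(1/240 + 1/8.66) = 8.358 Ω
R_th = 8.358 Ω
I_n = V_th/R_th = 7.868/8.358 = 0.9413 A, and R_n = R_th = 8.358 Ω

Final answer: I_n = 0.9413 A, R_n = 8.358 Ω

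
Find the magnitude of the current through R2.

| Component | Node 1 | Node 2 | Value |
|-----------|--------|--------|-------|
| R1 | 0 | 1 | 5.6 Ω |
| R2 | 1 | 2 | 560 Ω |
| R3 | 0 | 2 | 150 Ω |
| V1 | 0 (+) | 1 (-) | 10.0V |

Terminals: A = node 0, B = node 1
Nodal analysis, taking node 1 as the 0 V reference.
Source V1 fixes V_0 = 10 V.
KCL at each unknown node (sum of currents leaving = 0; resistances in Ω):
  Node 2: (V_2 - 0)/560 + (V_2 - 10)/150 = 0
Collecting terms: 0.008452 × V_2 = 0.06667  =>  V_2 = 7.887 V
I_R2 = (V_1 - V_2)/R2 = (0 - 7.887)/560 = -0.01408 A
|I_R2| = 0.01408 A

Final answer: |I_R2| = 0.01408 A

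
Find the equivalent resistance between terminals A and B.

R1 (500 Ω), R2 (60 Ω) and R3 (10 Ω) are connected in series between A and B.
Reduce the network between node 0 (A) and node 3 (B) by series/parallel combination:
  Rs1 = R1 + R2 (series, joined only at node 1) = 500 + 60 = 560 Ω
  Rs2 = R3 + Rs1 (series, joined only at node 2) = 10 + 560 = 570 Ω
R_eq = 570 Ω

Final answer: 570 Ω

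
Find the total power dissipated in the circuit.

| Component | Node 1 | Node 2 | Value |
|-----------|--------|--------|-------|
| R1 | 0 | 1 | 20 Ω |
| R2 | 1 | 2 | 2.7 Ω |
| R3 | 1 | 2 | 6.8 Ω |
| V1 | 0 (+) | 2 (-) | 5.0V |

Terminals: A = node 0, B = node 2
Nodal analysis, taking node 2 as the 0 V reference.
Source V1 fixes V_0 = 5 V.
KCL at each unknown node (sum of currents leaving = 0; resistances in Ω):
  Node 1: (V_1 - 5)/20 + (V_1 - 0)/2.7 + (V_1 - 0)/6.8 = 0
Collecting terms: 0.5674 × V_1 = 0.25  =>  V_1 = 0.4406 V
Power in each resistor, P = (ΔV)²/R:
  P_R1 = (5 - 0.4406)²/20 = 1.039 W
  P_R2 = (0.4406 - 0)²/2.7 = 0.07189 W
  P_R3 = (0.4406 - 0)²/6.8 = 0.02855 W
P_total = P_R1 + P_R2 + P_R3 = 1.14 W

Final answer: 1.14 W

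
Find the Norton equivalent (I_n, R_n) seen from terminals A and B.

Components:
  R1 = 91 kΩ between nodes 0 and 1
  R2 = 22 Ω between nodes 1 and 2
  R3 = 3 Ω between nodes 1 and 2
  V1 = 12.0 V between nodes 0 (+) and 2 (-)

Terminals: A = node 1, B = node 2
Find the Thévenin equivalent first; then I_n = V_th/R_th and R_n = R_th.
Step 1 — V_th is the open-circuit voltage V_A - V_B (nothing connected across the terminals).
Nodal analysis, taking node 2 as the 0 V reference.
Source V1 fixes V_0 = 12 V.
KCL at each unknown node (sum of currents leaving = 0; resistances in Ω):
  Node 1: (V_1 - 12)/91000 + (V_1 - 0)/22 + (V_1 - 0)/3 = 0
Collecting terms: 0.3788 × V_1 = 0.0001319  =>  V_1 = 0.0003481 V
V_th = V_1 - V_2 = 0.0003481 - 0 = 0.0003481 V
Step 2 — R_th: zero the source — replace V1 by a short circuit (node 2 merges into node 0) — and find the resistance seen between A (node 1) and B (node 0).
Reduce the network between node 1 (A) and node 0 (B) by series/parallel combination:
  Rp1 = R1 ‖ R2 ‖ R3 (parallel, all between nodes 0 and 1) = 1/(1/91000 + 1/22 + 1/3) = 2.64 Ω
R_th = 2.64 Ω
I_n = V_th/R_th = 0.0003481/2.64 = 0.0001319 A, and R_n = R_th = 2.64 Ω

Final answer: I_n = 0.0001319 A, R_n = 2.64 Ω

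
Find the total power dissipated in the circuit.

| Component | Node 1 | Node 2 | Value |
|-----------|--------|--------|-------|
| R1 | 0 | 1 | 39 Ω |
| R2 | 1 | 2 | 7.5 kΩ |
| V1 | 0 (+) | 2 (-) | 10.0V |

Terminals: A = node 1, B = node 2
Nodal analysis, taking node 2 as the 0 V reference.
Source V1 fixes V_0 = 10 V.
KCL at each unknown node (sum of currents leaving = 0; resistances in Ω):
  Node 1: (V_1 - 10)/39 + (V_1 - 0)/7500 = 0
Collecting terms: 0.02577 × V_1 = 0.2564  =>  V_1 = 9.948 V
Power in each resistor, P = (ΔV)²/R:
  P_R1 = (10 - 9.948)²/39 = 0.00006862 W
  P_R2 = (9.948 - 0)²/7500 = 0.0132 W
P_total = P_R1 + P_R2 = 0.01326 W

Final answer: 0.01326 W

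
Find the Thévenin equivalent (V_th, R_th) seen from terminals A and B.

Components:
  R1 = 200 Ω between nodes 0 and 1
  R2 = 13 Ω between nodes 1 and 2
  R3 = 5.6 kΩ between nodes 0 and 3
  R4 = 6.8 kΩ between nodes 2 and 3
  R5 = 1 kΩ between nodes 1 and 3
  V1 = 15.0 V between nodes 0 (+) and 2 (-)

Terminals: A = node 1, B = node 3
Step 1 — V_th is the open-circuit voltage V_A - V_B (nothing connected across the terminals).
Nodal analysis, taking node 2 as the 0 V reference.
Source V1 fixes V_0 = 15 V.
KCL at each unknown node (sum of currents leaving = 0; resistances in Ω):
  Node 1: (V_1 - 15)/200 + (V_1 - 0)/13 + (V_1 - V_3)/1000 = 0
  Node 3: (V_3 - 15)/5600 + (V_3 - 0)/6800 + (V_3 - V_1)/1000 = 0
Collecting terms (coefficients in siemens):
  0.08292·V_1 - 0.001·V_3 = 0.075
  0.001326·V_3 - 0.001·V_1 = 0.002679
Determinant D = (0.08292)(0.001326) - (-0.001)(-0.001) = 0.0001089
V_1 = [(0.075)(0.001326) - (-0.001)(0.002679)]/D = 0.9373 V
V_3 = [(0.08292)(0.002679) - (0.075)(-0.001)]/D = 2.728 V
V_th = V_1 - V_3 = 0.9373 - 2.728 = -1.79 V
Step 2 — R_th: zero the source — replace V1 by a short circuit (node 2 merges into node 0) — and find the resistance seen between A (node 1) and B (node 3).
Reduce the network between node 1 (A) and node 3 (B) by series/parallel combination:
  Rp1 = R1 ‖ R2 (parallel, both between nodes 0 and 1) = 1/(1/200 + 1/13) = 12.21 Ω
  Rp2 = R3 ‖ R4 (parallel, both between nodes 0 and 3) = 1/(1/5600 + 1/6800) = 3071 Ω
  Rs1 = Rp1 + Rp2 (series, joined only at node 0) = 12.21 + 3071 = 3083 Ω
  Rp3 = R5 ‖ Rs1 (parallel, both between nodes 1 and 3) = 1/(1/1000 + 1/3083) = 755.1 Ω
R_th = 755.1 Ω

Final answer: V_th = -1.79 V, R_th = 755.1 Ω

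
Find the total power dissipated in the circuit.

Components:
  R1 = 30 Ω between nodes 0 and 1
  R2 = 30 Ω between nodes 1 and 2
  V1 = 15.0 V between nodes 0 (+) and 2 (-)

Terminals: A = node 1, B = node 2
Nodal analysis, taking node 2 as the 0 V reference.
Source V1 fixes V_0 = 15 V.
KCL at each unknown node (sum of currents leaving = 0; resistances in Ω):
  Node 1: (V_1 - 15)/30 + (V_1 - 0)/30 = 0
Collecting terms: 0.06667 × V_1 = 0.5  =>  V_1 = 7.5 V
Power in each resistor, P = (ΔV)²/R:
  P_R1 = (15 - 7.5)²/30 = 1.875 W
  P_R2 = (7.5 - 0)²/30 = 1.875 W
P_total = P_R1 + P_R2 = 3.75 W

Final answer: 3.75 W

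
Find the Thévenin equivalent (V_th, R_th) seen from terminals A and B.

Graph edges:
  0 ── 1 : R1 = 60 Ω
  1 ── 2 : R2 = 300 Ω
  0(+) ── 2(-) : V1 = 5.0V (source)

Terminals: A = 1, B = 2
Step 1 — V_th is the open-circuit voltage V_A - V_B (nothing connected across the terminals).
Nodal analysis, taking node 2 as the 0 V reference.
Source V1 fixes V_0 = 5 V.
KCL at each unknown node (sum of currents leaving = 0; resistances in Ω):
  Node 1: (V_1 - 5)/60 + (V_1 - 0)/300 = 0
Collecting terms: 0.02 × V_1 = 0.08333  =>  V_1 = 4.167 V
V_th = V_1 - V_2 = 4.167 - 0 = 4.167 V
Step 2 — R_th: zero the source — replace V1 by a short circuit (node 2 merges into node 0) — and find the resistance seen between A (node 1) and B (node 0).
Reduce the network between node 1 (A) and node 0 (B) by series/parallel combination:
  Rp1 = R1 ‖ R2 (parallel, both between nodes 0 and 1) = 1/(1/60 + 1/300) = 50 Ω
R_th = 50 Ω

Final answer: V_th = 4.167 V, R_th = 50 Ω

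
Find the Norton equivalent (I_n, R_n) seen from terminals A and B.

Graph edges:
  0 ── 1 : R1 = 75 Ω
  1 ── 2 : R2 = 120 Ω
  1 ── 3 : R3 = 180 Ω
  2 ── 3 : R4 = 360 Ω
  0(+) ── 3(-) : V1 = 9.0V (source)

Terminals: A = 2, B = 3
Find the Thévenin equivalent first; then I_n = V_th/R_th and R_n = R_th.
Step 1 — V_th is the open-circuit voltage V_A - V_B (nothing connected across the terminals).
Nodal analysis, taking node 3 as the 0 V reference.
Source V1 fixes V_0 = 9 V.
KCL at each unknown node (sum of currents leaving = 0; resistances in Ω):
  Node 1: (V_1 - 9)/75 + (V_1 - V_2)/120 + (V_1 - 0)/180 = 0
  Node 2: (V_2 - V_1)/120 + (V_2 - 0)/360 = 0
Collecting terms (coefficients in siemens):
  0.02722·V_1 - 0.008333·V_2 = 0.12
  0.01111·V_2 - 0.008333·V_1 = 0
Determinant D = (0.02722)(0.01111) - (-0.008333)(-0.008333) = 0.000233
V_1 = [(0.12)(0.01111) - (-0.008333)(0)]/D = 5.722 V
V_2 = [(0.02722)(0) - (0.12)(-0.008333)]/D = 4.291 V
V_th = V_2 - V_3 = 4.291 - 0 = 4.291 V
Step 2 — R_th: zero the source — replace V1 by a short circuit (node 3 merges into node 0) — and find the resistance seen between A (node 2) and B (node 0).
Reduce the network between node 2 (A) and node 0 (B) by series/parallel combination:
  Rp1 = R1 ‖ R3 (parallel, both between nodes 0 and 1) = 1/(1/75 + 1/180) = 52.94 Ω
  Rs1 = R2 + Rp1 (series, joined only at node 1) = 120 + 52.94 = 172.9 Ω
  Rp2 = R4 ‖ Rs1 (parallel, both between nodes 0 and 2) = 1/(1/360 + 1/172.9) = 116.8 Ω
R_th = 116.8 Ω
I_n = V_th/R_th = 4.291/116.8 = 0.03673 A, and R_n = R_th = 116.8 Ω

Final answer: I_n = 0.03673 A, R_n = 116.8 Ω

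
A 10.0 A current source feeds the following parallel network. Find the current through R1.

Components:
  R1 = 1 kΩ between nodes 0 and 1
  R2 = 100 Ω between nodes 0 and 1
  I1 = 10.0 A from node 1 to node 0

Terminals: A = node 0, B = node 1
All resistors sit directly between nodes 0 and 1, so they are in parallel and share one voltage V; the full source current 10 A splits among them.
1/R_par = 1/1000 + 1/100 = 0.011 S  =>  R_par = 90.91 Ω
V = I × R_par = 10 × 90.91 = 909.1 V
I_R1 = V/R1 = 909.1/1000 = 0.9091 A

Final answer: 0.9091 A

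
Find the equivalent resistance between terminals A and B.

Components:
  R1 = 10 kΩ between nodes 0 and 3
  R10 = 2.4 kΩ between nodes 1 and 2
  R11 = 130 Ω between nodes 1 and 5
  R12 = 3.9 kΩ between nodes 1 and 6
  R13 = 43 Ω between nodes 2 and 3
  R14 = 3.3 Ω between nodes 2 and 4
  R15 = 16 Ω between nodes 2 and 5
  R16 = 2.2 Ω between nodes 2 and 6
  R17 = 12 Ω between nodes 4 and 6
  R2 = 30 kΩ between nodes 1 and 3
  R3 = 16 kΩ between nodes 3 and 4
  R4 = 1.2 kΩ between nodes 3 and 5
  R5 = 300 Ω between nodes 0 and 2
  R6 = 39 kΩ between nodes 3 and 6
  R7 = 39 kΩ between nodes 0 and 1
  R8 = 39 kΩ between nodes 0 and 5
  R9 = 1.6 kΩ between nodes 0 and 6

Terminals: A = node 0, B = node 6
The network is not a plain series/parallel combination. Inject a 1 A test current into terminal A (node 0) and return it from terminal B (node 6); then R_eq = V_A / (1 A).
Nodal analysis, taking node 6 as the 0 V reference.
Current source I_test pushes 1 A into node 0 and draws it out of node 6.
KCL at each unknown node (sum of currents leaving = 0; resistances in Ω):
  Node 0: (V_0 - V_3)/10000 + (V_0 - V_2)/300 + (V_0 - V_1)/39000 + (V_0 - V_5)/39000 + (V_0 - 0)/1600 - 1 = 0
  Node 1: (V_1 - V_0)/39000 + (V_1 - V_3)/30000 + (V_1 - V_2)/2400 + (V_1 - V_5)/130 + (V_1 - 0)/3900 = 0
  Node 2: (V_2 - V_0)/300 + (V_2 - V_1)/2400 + (V_2 - V_3)/43 + (V_2 - V_4)/3.3 + (V_2 - V_5)/16 + (V_2 - 0)/2.2 = 0
  Node 3: (V_3 - V_0)/10000 + (V_3 - V_1)/30000 + (V_3 - V_2)/43 + (V_3 - V_4)/16000 + (V_3 - V_5)/1200 + (V_3 - 0)/39000 = 0
  Node 4: (V_4 - V_2)/3.3 + (V_4 - V_3)/16000 + (V_4 - 0)/12 = 0
  Node 5: (V_5 - V_0)/39000 + (V_5 - V_1)/130 + (V_5 - V_2)/16 + (V_5 - V_3)/1200 = 0
Collecting terms (coefficients in siemens):
  0.00411·V_0 - 0.00002564·V_1 - 0.003333·V_2 - 0.0001·V_3 - 0.00002564·V_5 = 1
  0.008424·V_1 - 0.00002564·V_0 - 0.0004167·V_2 - 0.00003333·V_3 - 0.007692·V_5 = 0
  0.8471·V_2 - 0.003333·V_0 - 0.0004167·V_1 - 0.02326·V_3 - 0.303·V_4 - 0.0625·V_5 = 0
  0.02431·V_3 - 0.0001·V_0 - 0.00003333·V_1 - 0.02326·V_2 - 0.0000625·V_4 - 0.0008333·V_5 = 0
  0.3864·V_4 - 0.303·V_2 - 0.0000625·V_3 = 0
  0.07105·V_5 - 0.00002564·V_0 - 0.007692·V_1 - 0.0625·V_2 - 0.0008333·V_3 = 0
Solving these 6 simultaneous equations (Gaussian elimination) gives:
  V_0 = 244.7 V, V_1 = 2.499 V, V_2 = 1.628 V, V_3 = 2.633 V
  V_4 = 1.277 V, V_5 = 1.822 V
R_eq = V_0 / 1 A = 244.7 Ω

Final answer: 244.7 Ω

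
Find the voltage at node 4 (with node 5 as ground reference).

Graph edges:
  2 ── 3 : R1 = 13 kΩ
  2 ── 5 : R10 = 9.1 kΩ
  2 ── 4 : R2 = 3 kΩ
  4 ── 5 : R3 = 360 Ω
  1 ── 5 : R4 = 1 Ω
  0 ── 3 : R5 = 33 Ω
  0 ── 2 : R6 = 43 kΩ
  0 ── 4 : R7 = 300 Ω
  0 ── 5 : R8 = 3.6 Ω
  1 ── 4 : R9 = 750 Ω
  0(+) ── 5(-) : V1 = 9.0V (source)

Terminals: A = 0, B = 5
Nodal analysis, taking node 5 as the 0 V reference.
Source V1 fixes V_0 = 9 V.
KCL at each unknown node (sum of currents leaving = 0; resistances in Ω):
  Node 1: (V_1 - 0)/1 + (V_1 - V_4)/750 = 0
  Node 2: (V_2 - V_3)/13000 + (V_2 - V_4)/3000 + (V_2 - 9)/43000 + (V_2 - 0)/9100 = 0
  Node 3: (V_3 - V_2)/13000 + (V_3 - 9)/33 = 0
  Node 4: (V_4 - V_2)/3000 + (V_4 - 0)/360 + (V_4 - 9)/300 + (V_4 - V_1)/750 = 0
Collecting terms (coefficients in siemens):
  1.001·V_1 - 0.001333·V_4 = 0
  0.0005434·V_2 - 0.00007692·V_3 - 0.0003333·V_4 = 0.0002093
  0.03038·V_3 - 0.00007692·V_2 = 0.2727
  0.007778·V_4 - 0.001333·V_1 - 0.0003333·V_2 = 0.03
Solving these 4 simultaneous equations (Gaussian elimination) gives:
  V_1 = 0.005373 V, V_2 = 4.133 V, V_3 = 8.988 V, V_4 = 4.035 V
The requested potential is V_4 = 4.035 V.

Final answer: V_4 = 4.035 V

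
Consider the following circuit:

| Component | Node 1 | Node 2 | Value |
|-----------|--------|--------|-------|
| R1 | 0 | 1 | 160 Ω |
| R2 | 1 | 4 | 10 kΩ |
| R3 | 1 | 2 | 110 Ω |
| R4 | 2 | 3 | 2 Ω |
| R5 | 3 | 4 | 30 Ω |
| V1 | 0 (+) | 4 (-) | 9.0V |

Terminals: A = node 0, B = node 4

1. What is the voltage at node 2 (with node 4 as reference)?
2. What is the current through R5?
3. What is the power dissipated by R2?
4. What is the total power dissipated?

Nodal analysis, taking node 4 as the 0 V reference.
Source V1 fixes V_0 = 9 V.
KCL at each unknown node (sum of currents leaving = 0; resistances in Ω):
  Node 1: (V_1 - 9)/160 + (V_1 - 0)/10000 + (V_1 - V_2)/110 = 0
  Node 2: (V_2 - V_1)/110 + (V_2 - V_3)/2 = 0
  Node 3: (V_3 - V_2)/2 + (V_3 - 0)/30 = 0
Collecting terms (coefficients in siemens):
  0.01544·V_1 - 0.009091·V_2 = 0.05625
  0.5091·V_2 - 0.009091·V_1 - 0.5·V_3 = 0
  0.5333·V_3 - 0.5·V_2 = 0
Solving these 3 simultaneous equations (Gaussian elimination) gives:
  V_1 = 4.2 V, V_2 = 0.9465 V, V_3 = 0.8874 V
Part 1:
  Read off the nodal solution: V_2 = 0.9465 V
Part 2:
  I_R5 = (V_3 - V_4)/R5 = (0.8874 - 0)/30 = 0.02958 A
  Magnitude: I_R5 = 0.02958 A
Part 3:
  I_R2 = (V_1 - V_4)/R2 = (4.2 - 0)/10000 = 0.00042 A
  P_R2 = I_R2² × R2 = (0.00042)² × 10000 = 0.001764 W
Part 4:
  Power in each resistor, P = (ΔV)²/R:
    P_R1 = (9 - 4.2)²/160 = 0.144 W
    P_R2 = (4.2 - 0)²/10000 = 0.001764 W
    P_R3 = (4.2 - 0.9465)²/110 = 0.09624 W
    P_R4 = (0.9465 - 0.8874)²/2 = 0.00175 W
    P_R5 = (0.8874 - 0)²/30 = 0.02625 W
  P_total = P_R1 + P_R2 + P_R3 + P_R4 + P_R5 = 0.27 W

Final answers:
1. V_2 = 0.9465 V
2. I_R5 = 0.02958 A
3. P_R2 = 0.001764 W
4. P_total = 0.27 W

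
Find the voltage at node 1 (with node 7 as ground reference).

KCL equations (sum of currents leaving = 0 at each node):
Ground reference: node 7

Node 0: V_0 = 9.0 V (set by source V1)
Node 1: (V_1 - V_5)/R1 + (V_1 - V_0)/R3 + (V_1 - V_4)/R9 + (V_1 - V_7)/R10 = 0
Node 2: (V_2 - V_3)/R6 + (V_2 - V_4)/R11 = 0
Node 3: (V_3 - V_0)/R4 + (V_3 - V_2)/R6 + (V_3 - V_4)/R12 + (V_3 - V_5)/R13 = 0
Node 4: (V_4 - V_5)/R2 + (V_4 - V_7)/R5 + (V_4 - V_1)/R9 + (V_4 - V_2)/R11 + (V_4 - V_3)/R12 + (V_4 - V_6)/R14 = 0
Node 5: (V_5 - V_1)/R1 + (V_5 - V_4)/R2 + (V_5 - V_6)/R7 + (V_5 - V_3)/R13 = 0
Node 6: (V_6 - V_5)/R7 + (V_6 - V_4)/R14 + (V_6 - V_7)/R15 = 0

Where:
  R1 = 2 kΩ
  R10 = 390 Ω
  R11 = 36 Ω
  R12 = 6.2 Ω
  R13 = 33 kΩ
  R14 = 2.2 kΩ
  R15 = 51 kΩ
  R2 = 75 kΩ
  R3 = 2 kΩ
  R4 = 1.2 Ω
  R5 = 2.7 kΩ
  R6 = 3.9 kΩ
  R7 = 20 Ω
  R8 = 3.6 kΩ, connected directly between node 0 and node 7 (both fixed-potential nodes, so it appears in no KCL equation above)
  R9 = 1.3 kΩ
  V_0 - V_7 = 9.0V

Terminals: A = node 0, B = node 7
Nodal analysis, taking node 7 as the 0 V reference.
Source V1 fixes V_0 = 9 V.
KCL at each unknown node (sum of currents leaving = 0; resistances in Ω):
  Node 1: (V_1 - V_5)/2000 + (V_1 - 9)/2000 + (V_1 - V_4)/1300 + (V_1 - 0)/390 = 0
  Node 2: (V_2 - V_3)/3900 + (V_2 - V_4)/36 = 0
  Node 3: (V_3 - 9)/1.2 + (V_3 - V_2)/3900 + (V_3 - V_4)/6.2 + (V_3 - V_5)/33000 = 0
  Node 4: (V_4 - V_5)/75000 + (V_4 - 0)/2700 + (V_4 - V_1)/1300 + (V_4 - V_2)/36 + (V_4 - V_3)/6.2 + (V_4 - V_6)/2200 = 0
  Node 5: (V_5 - V_1)/2000 + (V_5 - V_4)/75000 + (V_5 - V_6)/20 + (V_5 - V_3)/33000 = 0
  Node 6: (V_6 - V_5)/20 + (V_6 - V_4)/2200 + (V_6 - 0)/51000 = 0
Collecting terms (coefficients in siemens):
  0.004333·V_1 - 0.0007692·V_4 - 0.0005·V_5 = 0.0045
  0.02803·V_2 - 0.0002564·V_3 - 0.02778·V_4 = 0
  0.9949·V_3 - 0.0002564·V_2 - 0.1613·V_4 - 0.0000303·V_5 = 7.5
  0.1907·V_4 - 0.0007692·V_1 - 0.02778·V_2 - 0.1613·V_3 - 0.00001333·V_5 - 0.0004545·V_6 = 0
  0.05054·V_5 - 0.0005·V_1 - 0.0000303·V_3 - 0.00001333·V_4 - 0.05·V_6 = 0
  0.05047·V_6 - 0.0004545·V_4 - 0.05·V_5 = 0
Solving these 6 simultaneous equations (Gaussian elimination) gives:
  V_1 = 3.316 V, V_2 = 8.934 V, V_3 = 8.989 V, V_4 = 8.933 V
  V_5 = 5.992 V, V_6 = 6.016 V
The requested potential is V_1 = 3.316 V.

Final answer: V_1 = 3.316 V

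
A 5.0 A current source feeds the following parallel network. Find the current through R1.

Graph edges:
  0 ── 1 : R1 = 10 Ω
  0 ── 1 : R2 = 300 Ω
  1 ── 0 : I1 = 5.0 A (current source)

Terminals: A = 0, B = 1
All resistors sit directly between nodes 0 and 1, so they are in parallel and share one voltage V; the full source current 5 A splits among them.
1/R_par = 1/10 + 1/300 = 0.1033 S  =>  R_par = 9.677 Ω
V = I × R_par = 5 × 9.677 = 48.39 V
I_R1 = V/R1 = 48.39/10 = 4.839 A

Final answer: 4.839 A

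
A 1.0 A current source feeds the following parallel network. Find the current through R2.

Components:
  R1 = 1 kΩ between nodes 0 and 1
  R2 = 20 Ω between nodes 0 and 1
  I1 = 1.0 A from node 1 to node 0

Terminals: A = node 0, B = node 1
All resistors sit directly between nodes 0 and 1, so they are in parallel and share one voltage V; the full source current 1 A splits among them.
1/R_par = 1/1000 + 1/20 = 0.051 S  =>  R_par = 19.61 Ω
V = I × R_par = 1 × 19.61 = 19.61 V
I_R2 = V/R2 = 19.61/20 = 0.9804 A

Final answer: 0.9804 A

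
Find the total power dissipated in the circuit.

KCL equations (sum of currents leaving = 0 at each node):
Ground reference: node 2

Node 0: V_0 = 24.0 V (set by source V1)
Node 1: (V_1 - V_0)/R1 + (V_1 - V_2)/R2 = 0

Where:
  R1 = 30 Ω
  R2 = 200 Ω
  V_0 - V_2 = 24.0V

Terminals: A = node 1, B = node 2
Nodal analysis, taking node 2 as the 0 V reference.
Source V1 fixes V_0 = 24 V.
KCL at each unknown node (sum of currents leaving = 0; resistances in Ω):
  Node 1: (V_1 - 24)/30 + (V_1 - 0)/200 = 0
Collecting terms: 0.03833 × V_1 = 0.8  =>  V_1 = 20.87 V
Power in each resistor, P = (ΔV)²/R:
  P_R1 = (24 - 20.87)²/30 = 0.3267 W
  P_R2 = (20.87 - 0)²/200 = 2.178 W
P_total = P_R1 + P_R2 = 2.504 W

Final answer: 2.504 W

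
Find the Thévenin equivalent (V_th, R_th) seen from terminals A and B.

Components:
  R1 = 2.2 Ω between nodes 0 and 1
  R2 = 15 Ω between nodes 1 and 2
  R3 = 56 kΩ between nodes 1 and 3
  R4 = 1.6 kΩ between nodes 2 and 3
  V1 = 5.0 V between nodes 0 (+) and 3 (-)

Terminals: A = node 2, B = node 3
Step 1 — V_th is the open-circuit voltage V_A - V_B (nothing connected across the terminals).
Nodal analysis, taking node 3 as the 0 V reference.
Source V1 fixes V_0 = 5 V.
KCL at each unknown node (sum of currents leaving = 0; resistances in Ω):
  Node 1: (V_1 - 5)/2.2 + (V_1 - V_2)/15 + (V_1 - 0)/56000 = 0
  Node 2: (V_2 - V_1)/15 + (V_2 - 0)/1600 = 0
Collecting terms (coefficients in siemens):
  0.5212·V_1 - 0.06667·V_2 = 2.273
  0.06729·V_2 - 0.06667·V_1 = 0
Determinant D = (0.5212)(0.06729) - (-0.06667)(-0.06667) = 0.03063
V_1 = [(2.273)(0.06729) - (-0.06667)(0)]/D = 4.993 V
V_2 = [(0.5212)(0) - (2.273)(-0.06667)]/D = 4.947 V
V_th = V_2 - V_3 = 4.947 - 0 = 4.947 V
Step 2 — R_th: zero the source — replace V1 by a short circuit (node 3 merges into node 0) — and find the resistance seen between A (node 2) and B (node 0).
Reduce the network between node 2 (A) and node 0 (B) by series/parallel combination:
  Rp1 = R1 ‖ R3 (parallel, both between nodes 0 and 1) = 1/(1/2.2 + 1/56000) = 2.2 Ω
  Rs1 = R2 + Rp1 (series, joined only at node 1) = 15 + 2.2 = 17.2 Ω
  Rp2 = R4 ‖ Rs1 (parallel, both between nodes 0 and 2) = 1/(1/1600 + 1/17.2) = 17.02 Ω
R_th = 17.02 Ω

Final answer: V_th = 4.947 V, R_th = 17.02 Ω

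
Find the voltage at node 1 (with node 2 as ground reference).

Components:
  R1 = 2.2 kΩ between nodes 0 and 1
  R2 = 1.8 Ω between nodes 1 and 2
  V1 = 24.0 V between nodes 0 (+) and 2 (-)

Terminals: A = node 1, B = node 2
Nodal analysis, taking node 2 as the 0 V reference.
Source V1 fixes V_0 = 24 V.
KCL at each unknown node (sum of currents leaving = 0; resistances in Ω):
  Node 1: (V_1 - 24)/2200 + (V_1 - 0)/1.8 = 0
Collecting terms: 0.556 × V_1 = 0.01091  =>  V_1 = 0.01962 V
The requested potential is V_1 = 0.01962 V.

Final answer: V_1 = 0.01962 V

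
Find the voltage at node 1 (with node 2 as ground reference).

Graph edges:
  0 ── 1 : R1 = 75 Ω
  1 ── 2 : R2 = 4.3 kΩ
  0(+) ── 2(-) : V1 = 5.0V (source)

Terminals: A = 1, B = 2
Nodal analysis, taking node 2 as the 0 V reference.
Source V1 fixes V_0 = 5 V.
KCL at each unknown node (sum of currents leaving = 0; resistances in Ω):
  Node 1: (V_1 - 5)/75 + (V_1 - 0)/4300 = 0
Collecting terms: 0.01357 × V_1 = 0.06667  =>  V_1 = 4.914 V
The requested potential is V_1 = 4.914 V.

Final answer: V_1 = 4.914 V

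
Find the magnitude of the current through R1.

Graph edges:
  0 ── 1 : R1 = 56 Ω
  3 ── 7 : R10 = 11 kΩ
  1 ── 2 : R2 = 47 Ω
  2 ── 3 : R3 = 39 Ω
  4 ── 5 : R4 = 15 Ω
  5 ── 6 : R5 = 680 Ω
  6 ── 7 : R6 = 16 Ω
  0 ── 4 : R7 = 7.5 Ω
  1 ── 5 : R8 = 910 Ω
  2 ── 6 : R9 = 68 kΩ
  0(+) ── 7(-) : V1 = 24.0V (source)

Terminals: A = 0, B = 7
Nodal analysis, taking node 7 as the 0 V reference.
Source V1 fixes V_0 = 24 V.
KCL at each unknown node (sum of currents leaving = 0; resistances in Ω):
  Node 1: (V_1 - 24)/56 + (V_1 - V_2)/47 + (V_1 - V_5)/910 = 0
  Node 2: (V_2 - V_1)/47 + (V_2 - V_3)/39 + (V_2 - V_6)/68000 = 0
  Node 3: (V_3 - V_2)/39 + (V_3 - 0)/11000 = 0
  Node 4: (V_4 - V_5)/15 + (V_4 - 24)/7.5 = 0
  Node 5: (V_5 - V_4)/15 + (V_5 - V_6)/680 + (V_5 - V_1)/910 = 0
  Node 6: (V_6 - V_5)/680 + (V_6 - 0)/16 + (V_6 - V_2)/68000 = 0
Collecting terms (coefficients in siemens):
  0.04023·V_1 - 0.02128·V_2 - 0.001099·V_5 = 0.4286
  0.04693·V_2 - 0.02128·V_1 - 0.02564·V_3 - 0.00001471·V_6 = 0
  0.02573·V_3 - 0.02564·V_2 = 0
  0.2·V_4 - 0.06667·V_5 = 3.2
  0.06924·V_5 - 0.001099·V_1 - 0.06667·V_4 - 0.001471·V_6 = 0
  0.06399·V_6 - 0.00001471·V_2 - 0.001471·V_5 = 0
Solving these 6 simultaneous equations (Gaussian elimination) gives:
  V_1 = 23.83 V, V_2 = 23.71 V, V_3 = 23.63 V, V_4 = 23.75 V
  V_5 = 23.26 V, V_6 = 0.5401 V
I_R1 = (V_0 - V_1)/R1 = (24 - 23.83)/56 = 0.003108 A
|I_R1| = 0.003108 A

Final answer: |I_R1| = 0.003108 A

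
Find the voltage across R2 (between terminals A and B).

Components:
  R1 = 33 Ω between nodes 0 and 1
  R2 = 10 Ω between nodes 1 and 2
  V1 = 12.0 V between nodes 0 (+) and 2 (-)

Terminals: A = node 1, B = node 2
R1 and R2 are in series across V1 (node 0 → node 1 → node 2), and the output A–B is taken across R2, so this is a voltage divider.
Series current: I = V1/(R1 + R2) = 12/(33 + 10) = 12/43 = 0.2791 A
V_R2 = I × R2 = V1 × R2/(R1 + R2) = 12 × 10/43 = 2.791 V

Final answer: 2.791 V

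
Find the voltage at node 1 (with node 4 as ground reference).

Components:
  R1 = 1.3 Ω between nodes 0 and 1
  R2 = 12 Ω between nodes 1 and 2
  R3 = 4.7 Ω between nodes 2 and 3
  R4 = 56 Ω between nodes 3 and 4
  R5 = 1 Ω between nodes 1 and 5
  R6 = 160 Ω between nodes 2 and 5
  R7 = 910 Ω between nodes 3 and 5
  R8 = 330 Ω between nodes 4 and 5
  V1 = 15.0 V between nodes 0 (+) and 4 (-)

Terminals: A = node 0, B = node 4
Nodal analysis, taking node 4 as the 0 V reference.
Source V1 fixes V_0 = 15 V.
KCL at each unknown node (sum of currents leaving = 0; resistances in Ω):
  Node 1: (V_1 - 15)/1.3 + (V_1 - V_2)/12 + (V_1 - V_5)/1 = 0
  Node 2: (V_2 - V_1)/12 + (V_2 - V_3)/4.7 + (V_2 - V_5)/160 = 0
  Node 3: (V_3 - V_2)/4.7 + (V_3 - 0)/56 + (V_3 - V_5)/910 = 0
  Node 5: (V_5 - V_1)/1 + (V_5 - V_2)/160 + (V_5 - V_3)/910 + (V_5 - 0)/330 = 0
Collecting terms (coefficients in siemens):
  1.853·V_1 - 0.08333·V_2 - 1·V_5 = 11.54
  0.3023·V_2 - 0.08333·V_1 - 0.2128·V_3 - 0.00625·V_5 = 0
  0.2317·V_3 - 0.2128·V_2 - 0.001099·V_5 = 0
  1.01·V_5 - 1·V_1 - 0.00625·V_2 - 0.001099·V_3 = 0
Solving these 4 simultaneous equations (Gaussian elimination) gives:
  V_1 = 14.68 V, V_2 = 12.42 V, V_3 = 11.48 V, V_5 = 14.61 V
The requested potential is V_1 = 14.68 V.

Final answer: V_1 = 14.68 V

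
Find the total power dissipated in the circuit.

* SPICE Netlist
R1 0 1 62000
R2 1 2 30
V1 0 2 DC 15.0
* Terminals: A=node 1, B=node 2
Nodal analysis, taking node 2 as the 0 V reference.
Source V1 fixes V_0 = 15 V.
KCL at each unknown node (sum of currents leaving = 0; resistances in Ω):
  Node 1: (V_1 - 15)/62000 + (V_1 - 0)/30 = 0
Collecting terms: 0.03335 × V_1 = 0.0002419  =>  V_1 = 0.007255 V
Power in each resistor, P = (ΔV)²/R:
  P_R1 = (15 - 0.007255)²/62000 = 0.003626 W
  P_R2 = (0.007255 - 0)²/30 = 0.000001754 W
P_total = P_R1 + P_R2 = 0.003627 W

Final answer: 0.003627 W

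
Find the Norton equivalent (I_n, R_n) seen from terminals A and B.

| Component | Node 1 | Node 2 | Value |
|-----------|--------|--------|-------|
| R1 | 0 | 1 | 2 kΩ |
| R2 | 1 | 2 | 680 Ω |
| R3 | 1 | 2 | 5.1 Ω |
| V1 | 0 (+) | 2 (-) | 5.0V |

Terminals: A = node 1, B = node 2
Find the Thévenin equivalent first; then I_n = V_th/R_th and R_n = R_th.
Step 1 — V_th is the open-circuit voltage V_A - V_B (nothing connected across the terminals).
Nodal analysis, taking node 2 as the 0 V reference.
Source V1 fixes V_0 = 5 V.
KCL at each unknown node (sum of currents leaving = 0; resistances in Ω):
  Node 1: (V_1 - 5)/2000 + (V_1 - 0)/680 + (V_1 - 0)/5.1 = 0
Collecting terms: 0.198 × V_1 = 0.0025  =>  V_1 = 0.01262 V
V_th = V_1 - V_2 = 0.01262 - 0 = 0.01262 V
Step 2 — R_th: zero the source — replace V1 by a short circuit (node 2 merges into node 0) — and find the resistance seen between A (node 1) and B (node 0).
Reduce the network between node 1 (A) and node 0 (B) by series/parallel combination:
  Rp1 = R1 ‖ R2 ‖ R3 (parallel, all between nodes 0 and 1) = 1/(1/2000 + 1/680 + 1/5.1) = 5.049 Ω
R_th = 5.049 Ω
I_n = V_th/R_th = 0.01262/5.049 = 0.0025 A, and R_n = R_th = 5.049 Ω

Final answer: I_n = 0.0025 A, R_n = 5.049 Ω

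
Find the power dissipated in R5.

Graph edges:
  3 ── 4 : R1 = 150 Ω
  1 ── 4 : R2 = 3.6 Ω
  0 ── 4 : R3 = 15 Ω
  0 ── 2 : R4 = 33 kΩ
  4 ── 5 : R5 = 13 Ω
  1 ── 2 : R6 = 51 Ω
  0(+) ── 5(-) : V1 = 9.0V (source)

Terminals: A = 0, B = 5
Nodal analysis, taking node 5 as the 0 V reference.
Source V1 fixes V_0 = 9 V.
KCL at each unknown node (sum of currents leaving = 0; resistances in Ω):
  Node 1: (V_1 - V_4)/3.6 + (V_1 - V_2)/51 = 0
  Node 2: (V_2 - 9)/33000 + (V_2 - V_1)/51 = 0
  Node 3: (V_3 - V_4)/150 = 0
  Node 4: (V_4 - V_3)/150 + (V_4 - V_1)/3.6 + (V_4 - 9)/15 + (V_4 - 0)/13 = 0
Collecting terms (coefficients in siemens):
  0.2974·V_1 - 0.01961·V_2 - 0.2778·V_4 = 0
  0.01964·V_2 - 0.01961·V_1 = 0.0002727
  0.006667·V_3 - 0.006667·V_4 = 0
  0.428·V_4 - 0.2778·V_1 - 0.006667·V_3 = 0.6
Solving these 4 simultaneous equations (Gaussian elimination) gives:
  V_1 = 4.18 V, V_2 = 4.188 V, V_3 = 4.18 V, V_4 = 4.18 V
I_R5 = (V_4 - V_5)/R5 = (4.18 - 0)/13 = 0.3215 A
P_R5 = I_R5² × R5 = (0.3215)² × 13 = 1.344 W

Final answer: 1.344 W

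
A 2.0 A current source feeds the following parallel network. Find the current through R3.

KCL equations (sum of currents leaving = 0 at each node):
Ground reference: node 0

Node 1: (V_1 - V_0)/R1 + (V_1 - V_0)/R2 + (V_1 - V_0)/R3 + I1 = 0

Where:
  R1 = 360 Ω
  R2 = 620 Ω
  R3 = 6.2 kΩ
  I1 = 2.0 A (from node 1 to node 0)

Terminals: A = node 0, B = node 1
All resistors sit directly between nodes 0 and 1, so they are in parallel and share one voltage V; the full source current 2 A splits among them.
1/R_par = 1/360 + 1/620 + 1/6200 = 0.004552 S  =>  R_par = 219.7 Ω
V = I × R_par = 2 × 219.7 = 439.4 V
I_R3 = V/R3 = 439.4/6200 = 0.07087 A

Final answer: 0.07087 A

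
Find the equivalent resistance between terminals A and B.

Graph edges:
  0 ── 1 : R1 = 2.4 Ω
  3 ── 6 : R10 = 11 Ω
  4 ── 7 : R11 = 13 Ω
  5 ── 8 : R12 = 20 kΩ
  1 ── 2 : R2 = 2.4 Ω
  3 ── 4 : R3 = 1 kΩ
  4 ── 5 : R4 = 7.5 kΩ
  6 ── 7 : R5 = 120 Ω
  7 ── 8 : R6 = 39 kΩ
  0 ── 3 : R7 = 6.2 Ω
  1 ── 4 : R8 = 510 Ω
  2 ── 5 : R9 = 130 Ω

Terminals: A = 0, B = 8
The network is not a plain series/parallel combination. Inject a 1 A test current into terminal A (node 0) and return it from terminal B (node 8); then R_eq = V_A / (1 A).
Nodal analysis, taking node 8 as the 0 V reference.
Current source I_test pushes 1 A into node 0 and draws it out of node 8.
KCL at each unknown node (sum of currents leaving = 0; resistances in Ω):
  Node 0: (V_0 - V_1)/2.4 + (V_0 - V_3)/6.2 - 1 = 0
  Node 1: (V_1 - V_0)/2.4 + (V_1 - V_2)/2.4 + (V_1 - V_4)/510 = 0
  Node 2: (V_2 - V_1)/2.4 + (V_2 - V_5)/130 = 0
  Node 3: (V_3 - V_0)/6.2 + (V_3 - V_4)/1000 + (V_3 - V_6)/11 = 0
  Node 4: (V_4 - V_1)/510 + (V_4 - V_3)/1000 + (V_4 - V_5)/7500 + (V_4 - V_7)/13 = 0
  Node 5: (V_5 - V_2)/130 + (V_5 - V_4)/7500 + (V_5 - 0)/20000 = 0
  Node 6: (V_6 - V_3)/11 + (V_6 - V_7)/120 = 0
  Node 7: (V_7 - V_4)/13 + (V_7 - V_6)/120 + (V_7 - 0)/39000 = 0
Collecting terms (coefficients in siemens):
  0.578·V_0 - 0.4167·V_1 - 0.1613·V_3 = 1
  0.8353·V_1 - 0.4167·V_0 - 0.4167·V_2 - 0.001961·V_4 = 0
  0.4244·V_2 - 0.4167·V_1 - 0.007692·V_5 = 0
  0.2532·V_3 - 0.1613·V_0 - 0.001·V_4 - 0.09091·V_6 = 0
  0.08002·V_4 - 0.001961·V_1 - 0.001·V_3 - 0.0001333·V_5 - 0.07692·V_7 = 0
  0.007876·V_5 - 0.007692·V_2 - 0.0001333·V_4 = 0
  0.09924·V_6 - 0.09091·V_3 - 0.008333·V_7 = 0
  0.08528·V_7 - 0.07692·V_4 - 0.008333·V_6 = 0
Solving these 8 simultaneous equations (Gaussian elimination) gives:
  V_0 = 13290 V, V_1 = 13290 V, V_2 = 13290 V, V_3 = 13290 V
  V_4 = 13260 V, V_5 = 13200 V, V_6 = 13290 V, V_7 = 13260 V
R_eq = V_0 / 1 A = 13290 Ω = 13.29 kΩ

Final answer: 13.29 kΩ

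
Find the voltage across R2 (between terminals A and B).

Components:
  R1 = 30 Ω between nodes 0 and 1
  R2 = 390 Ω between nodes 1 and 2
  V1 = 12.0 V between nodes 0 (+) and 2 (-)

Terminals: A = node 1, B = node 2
R1 and R2 are in series across V1 (node 0 → node 1 → node 2), and the output A–B is taken across R2, so this is a voltage divider.
Series current: I = V1/(R1 + R2) = 12/(30 + 390) = 12/420 = 0.02857 A
V_R2 = I × R2 = V1 × R2/(R1 + R2) = 12 × 390/420 = 11.14 V

Final answer: 11.14 V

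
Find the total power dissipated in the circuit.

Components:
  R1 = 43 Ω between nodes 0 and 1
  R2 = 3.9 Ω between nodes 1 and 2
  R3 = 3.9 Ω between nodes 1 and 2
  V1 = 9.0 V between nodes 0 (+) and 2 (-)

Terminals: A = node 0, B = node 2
Nodal analysis, taking node 2 as the 0 V reference.
Source V1 fixes V_0 = 9 V.
KCL at each unknown node (sum of currents leaving = 0; resistances in Ω):
  Node 1: (V_1 - 9)/43 + (V_1 - 0)/3.9 + (V_1 - 0)/3.9 = 0
Collecting terms: 0.5361 × V_1 = 0.2093  =>  V_1 = 0.3904 V
Power in each resistor, P = (ΔV)²/R:
  P_R1 = (9 - 0.3904)²/43 = 1.724 W
  P_R2 = (0.3904 - 0)²/3.9 = 0.03909 W
  P_R3 = (0.3904 - 0)²/3.9 = 0.03909 W
P_total = P_R1 + P_R2 + P_R3 = 1.802 W

Final answer: 1.802 W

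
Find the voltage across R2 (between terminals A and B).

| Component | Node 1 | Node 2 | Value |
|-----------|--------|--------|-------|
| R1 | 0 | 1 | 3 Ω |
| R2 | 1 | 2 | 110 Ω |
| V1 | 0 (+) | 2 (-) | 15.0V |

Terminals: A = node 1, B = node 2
R1 and R2 are in series across V1 (node 0 → node 1 → node 2), and the output A–B is taken across R2, so this is a voltage divider.
Series current: I = V1/(R1 + R2) = 15/(3 + 110) = 15/113 = 0.1327 A
V_R2 = I × R2 = V1 × R2/(R1 + R2) = 15 × 110/113 = 14.6 V

Final answer: 14.6 V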